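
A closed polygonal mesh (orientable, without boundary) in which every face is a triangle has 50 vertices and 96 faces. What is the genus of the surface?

Every face is a triangle, so 2E = 3·96 = 288, giving E = 144.
χ = V − E + F = 50 − 144 + 96 = 2.
For a closed orientable surface χ = 2 − 2g, so g = (2 − (2))/2 = 0.

0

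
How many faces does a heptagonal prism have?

A prism on an n-gon has two n-gon bases and n rectangular sides: V = 2·7 = 14, E = 3·7 = 21, F = 7 + 2 = 9.
Check: V − E + F = 14 − 21 + 9 = 2.

9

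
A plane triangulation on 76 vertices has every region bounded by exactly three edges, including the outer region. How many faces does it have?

148

In a plane triangulation 3F = 2E and V − E + F = 2, so F = 2V − 4 = 2·76 − 4 = 148.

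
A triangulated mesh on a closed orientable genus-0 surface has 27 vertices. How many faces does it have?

50

χ = 2 − 2·0 = 2, and every face is a triangle so 3F = 2E.
V − E + F = 2 with E = 3F/2 gives 27 − (3/2 − 1)·F = 2, so F = 50 and E = 75.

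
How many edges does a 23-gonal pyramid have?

A pyramid on an n-gon base has one n-gon and n triangles: V = 23 + 1 = 24, E = 2·23 = 46, F = 23 + 1 = 24.

46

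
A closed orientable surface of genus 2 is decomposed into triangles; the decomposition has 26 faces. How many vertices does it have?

χ = 2 − 2·2 = -2, and every face is a triangle so 3F = 2E.
E = 3·26/2 = 39. Then V = -2 + E − F = -2 + 39 − 26 = 11.

11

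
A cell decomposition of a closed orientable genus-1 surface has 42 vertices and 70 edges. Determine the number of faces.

28

For a closed orientable surface of genus 1, χ = 2 − 2·1 = 0.
F = 0 − V + E = 0 − 42 + 70 = 28.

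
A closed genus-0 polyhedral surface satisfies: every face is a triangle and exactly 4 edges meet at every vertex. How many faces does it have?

8

Each face has 3 edges and each edge borders two faces, so 2E = 3F.
Each vertex has degree 4, so 4V = 2E and hence V = 3F/4.
Euler: V − E + F = 2 ⇒ (3F/4) − (3F/2) + F = 2.
Multiply by 8: (6 − 12 + 8)F = 16, i.e. 2F = 16.
So F = 8, E = 3·8/2 = 12, V = 3·8/4 = 6.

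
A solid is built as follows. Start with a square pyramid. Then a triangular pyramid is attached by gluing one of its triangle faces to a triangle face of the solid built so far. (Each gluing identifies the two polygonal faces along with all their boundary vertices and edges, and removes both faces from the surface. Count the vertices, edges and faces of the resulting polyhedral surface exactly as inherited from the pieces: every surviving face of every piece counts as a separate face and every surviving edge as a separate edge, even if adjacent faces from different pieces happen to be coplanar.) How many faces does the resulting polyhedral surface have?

A square pyramid: V=5, E=8, F=5.
Attach a triangular pyramid (V=4, E=6, F=4) along a 3-gon: merge 3 vertices and 3 edges, delete both glued faces → V=6, E=11, F=7.
Check: V − E + F = 6 − 11 + 7 = 2.

7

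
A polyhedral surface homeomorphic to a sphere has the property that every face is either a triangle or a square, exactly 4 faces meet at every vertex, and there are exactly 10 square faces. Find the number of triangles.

Let x be the number of triangles; then F = 10 + x.
Edge–face incidences: 2E = 4·10 + 3·x = 40 + 3x.
Every vertex has degree 4, so 4V = 2E.
Euler: V − E + F = 2 ⇒ (2E)/4 − E + (10 + x) = 2.
Multiply by 8: 2·(2E) − 4·(2E) + 8·(10 + x) = 16, i.e. 80 + 8x − 2·(40 + 3x) = 16.
Collecting terms: 2x = 16, so x = 8.
Then 2E = 40 + 3·8 = 64, so E = 32, V = 2E/4 = 16, F = 10 + 8 = 18.

8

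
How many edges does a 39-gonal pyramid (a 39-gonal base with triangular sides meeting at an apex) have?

A pyramid on an n-gon base has one n-gon and n triangles: V = 39 + 1 = 40, E = 2·39 = 78, F = 39 + 1 = 40.
Check: V − E + F = 40 − 78 + 40 = 2.

78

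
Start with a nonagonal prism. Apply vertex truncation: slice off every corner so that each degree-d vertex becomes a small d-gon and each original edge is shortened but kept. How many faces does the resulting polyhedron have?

29

The base solid has V = 18, E = 27, F = 11.
Truncation replaces each original edge-end by a new vertex, so V′ = 2E = 54.
Each original edge survives, and each old vertex of degree d contributes d new edges; summing degrees gives Σd = 2E, so E′ = E + 2E = 3E = 81.
Each original face survives and each original vertex becomes one new face: F′ = F + V = 29.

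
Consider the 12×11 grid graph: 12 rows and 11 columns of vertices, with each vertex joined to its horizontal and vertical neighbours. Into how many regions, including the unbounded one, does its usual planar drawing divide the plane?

The grid has V = 12·11 = 132 vertices and E = 12·10 + 11·11 = 241 edges.
F = 2 − V + E = 2 − 132 + 241 = 111.

111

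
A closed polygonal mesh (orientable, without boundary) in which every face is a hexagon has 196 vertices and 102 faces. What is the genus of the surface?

Every face is a hexagon, so 2E = 6·102 = 612, giving E = 306.
χ = V − E + F = 196 − 306 + 102 = -8.
For a closed orientable surface χ = 2 − 2g, so g = (2 − (-8))/2 = 5.

5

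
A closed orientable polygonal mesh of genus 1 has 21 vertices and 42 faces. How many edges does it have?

63

For a closed orientable surface of genus 1, χ = 2 − 2·1 = 0.
E = V + F − (0) = 21 + 42 − (0) = 63.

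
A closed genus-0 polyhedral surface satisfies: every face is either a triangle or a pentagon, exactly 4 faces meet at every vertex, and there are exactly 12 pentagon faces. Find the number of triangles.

20

Let x be the number of triangles; then F = 12 + x.
Edge–face incidences: 2E = 5·12 + 3·x = 60 + 3x.
Every vertex has degree 4, so 4V = 2E.
Euler: V − E + F = 2 ⇒ (2E)/4 − E + (12 + x) = 2.
Multiply by 8: 2·(2E) − 4·(2E) + 8·(12 + x) = 16, i.e. 96 + 8x − 2·(60 + 3x) = 16.
Collecting terms: 2x − 24 = 16, so 2x = 40, so x = 20.
Then 2E = 60 + 3·20 = 120, so E = 60, V = 2E/4 = 30, F = 12 + 20 = 32.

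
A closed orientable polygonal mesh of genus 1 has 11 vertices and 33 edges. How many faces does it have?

For a closed orientable surface of genus 1, χ = 2 − 2·1 = 0.
F = 0 − V + E = 0 − 11 + 33 = 22.

22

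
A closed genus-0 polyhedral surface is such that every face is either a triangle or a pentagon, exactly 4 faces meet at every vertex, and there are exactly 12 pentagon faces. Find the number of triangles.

Let x be the number of triangles; then F = 12 + x.
Edge–face incidences: 2E = 5·12 + 3·x = 60 + 3x.
Every vertex has degree 4, so 4V = 2E.
Euler: V − E + F = 2 ⇒ (2E)/4 − E + (12 + x) = 2.
Multiply by 8: 2·(2E) − 4·(2E) + 8·(12 + x) = 16, i.e. 96 + 8x − 2·(60 + 3x) = 16.
Collecting terms: 2x − 24 = 16, so 2x = 40, so x = 20.
Then 2E = 60 + 3·20 = 120, so E = 60, V = 2E/4 = 30, F = 12 + 20 = 32.

20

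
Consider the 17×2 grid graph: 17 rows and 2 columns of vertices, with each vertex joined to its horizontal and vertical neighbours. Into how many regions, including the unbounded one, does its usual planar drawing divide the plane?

17

The grid has V = 17·2 = 34 vertices and E = 17·1 + 2·16 = 49 edges.
F = 2 − V + E = 2 − 34 + 49 = 17.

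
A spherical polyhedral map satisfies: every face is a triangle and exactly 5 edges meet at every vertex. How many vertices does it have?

Each face has 3 edges and each edge borders two faces, so 2E = 3F.
Each vertex has degree 5, so 5V = 2E and hence V = 3F/5.
Euler: V − E + F = 2 ⇒ (3F/5) − (3F/2) + F = 2.
Multiply by 10: (6 − 15 + 10)F = 20, i.e. 1F = 20.
So F = 20, E = 3·20/2 = 30, V = 3·20/5 = 12.

12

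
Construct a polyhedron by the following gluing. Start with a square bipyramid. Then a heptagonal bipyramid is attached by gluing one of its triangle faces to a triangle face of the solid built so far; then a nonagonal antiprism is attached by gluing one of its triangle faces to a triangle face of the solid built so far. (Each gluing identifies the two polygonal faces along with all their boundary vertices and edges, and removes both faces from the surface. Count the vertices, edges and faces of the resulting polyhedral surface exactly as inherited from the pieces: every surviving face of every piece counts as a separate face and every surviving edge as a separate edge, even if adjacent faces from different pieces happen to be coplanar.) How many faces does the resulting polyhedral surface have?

A square bipyramid: V=6, E=12, F=8.
Attach a heptagonal bipyramid (V=9, E=21, F=14) along a 3-gon: merge 3 vertices and 3 edges, delete both glued faces → V=12, E=30, F=20.
Attach a nonagonal antiprism (V=18, E=36, F=20) along a 3-gon: merge 3 vertices and 3 edges, delete both glued faces → V=27, E=63, F=38.
Check: V − E + F = 27 − 63 + 38 = 2.

38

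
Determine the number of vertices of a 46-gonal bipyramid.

A bipyramid over an n-gon has 2n triangular faces and n + 2 vertices: V = 46 + 2 = 48, E = 3·46 = 138, F = 2·46 = 92.

48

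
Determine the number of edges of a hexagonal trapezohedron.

The n-trapezohedron (dual of the n-antiprism) has V = 2·6 + 2 = 14, E = 4·6 = 24, F = 2·6 = 12.

24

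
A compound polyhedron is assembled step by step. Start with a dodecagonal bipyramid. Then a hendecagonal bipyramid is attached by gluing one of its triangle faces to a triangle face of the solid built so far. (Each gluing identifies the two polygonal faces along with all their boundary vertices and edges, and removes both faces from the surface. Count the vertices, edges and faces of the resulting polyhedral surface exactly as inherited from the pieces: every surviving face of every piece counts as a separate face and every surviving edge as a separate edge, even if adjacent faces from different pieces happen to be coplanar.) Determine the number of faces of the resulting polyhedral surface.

A dodecagonal bipyramid: V=14, E=36, F=24.
Attach a hendecagonal bipyramid (V=13, E=33, F=22) along a 3-gon: merge 3 vertices and 3 edges, delete both glued faces → V=24, E=66, F=44.
Check: V − E + F = 24 − 66 + 44 = 2.

44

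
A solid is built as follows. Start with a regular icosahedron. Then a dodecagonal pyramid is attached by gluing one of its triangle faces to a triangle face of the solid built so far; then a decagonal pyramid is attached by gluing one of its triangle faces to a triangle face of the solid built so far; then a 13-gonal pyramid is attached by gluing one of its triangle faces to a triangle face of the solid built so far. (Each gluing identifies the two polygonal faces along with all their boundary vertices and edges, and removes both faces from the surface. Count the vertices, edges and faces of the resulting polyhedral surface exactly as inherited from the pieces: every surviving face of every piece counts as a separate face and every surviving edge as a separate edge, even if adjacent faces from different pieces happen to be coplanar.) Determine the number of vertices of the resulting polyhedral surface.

41

A regular icosahedron: V=12, E=30, F=20.
Attach a dodecagonal pyramid (V=13, E=24, F=13) along a 3-gon: merge 3 vertices and 3 edges, delete both glued faces → V=22, E=51, F=31.
Attach a decagonal pyramid (V=11, E=20, F=11) along a 3-gon: merge 3 vertices and 3 edges, delete both glued faces → V=30, E=68, F=40.
Attach a 13-gonal pyramid (V=14, E=26, F=14) along a 3-gon: merge 3 vertices and 3 edges, delete both glued faces → V=41, E=91, F=52.
Check: V − E + F = 41 − 91 + 52 = 2.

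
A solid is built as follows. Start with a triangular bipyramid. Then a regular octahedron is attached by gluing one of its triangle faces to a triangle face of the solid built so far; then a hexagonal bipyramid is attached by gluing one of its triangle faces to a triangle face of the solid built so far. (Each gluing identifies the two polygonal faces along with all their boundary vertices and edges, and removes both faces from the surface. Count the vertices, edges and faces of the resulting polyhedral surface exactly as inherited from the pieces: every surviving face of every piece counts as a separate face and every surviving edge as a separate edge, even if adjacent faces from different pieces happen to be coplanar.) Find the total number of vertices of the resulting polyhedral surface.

A triangular bipyramid: V=5, E=9, F=6.
Attach a regular octahedron (V=6, E=12, F=8) along a 3-gon: merge 3 vertices and 3 edges, delete both glued faces → V=8, E=18, F=12.
Attach a hexagonal bipyramid (V=8, E=18, F=12) along a 3-gon: merge 3 vertices and 3 edges, delete both glued faces → V=13, E=33, F=22.
Check: V − E + F = 13 − 33 + 22 = 2.

13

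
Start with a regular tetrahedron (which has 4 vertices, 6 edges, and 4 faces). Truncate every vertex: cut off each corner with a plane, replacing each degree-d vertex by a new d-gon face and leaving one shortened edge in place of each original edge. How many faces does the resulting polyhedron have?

8

Truncation replaces each original edge-end by a new vertex, so V′ = 2E = 12.
Each original edge survives, and each old vertex of degree d contributes d new edges; summing degrees gives Σd = 2E, so E′ = E + 2E = 3E = 18.
Each original face survives and each original vertex becomes one new face: F′ = F + V = 8.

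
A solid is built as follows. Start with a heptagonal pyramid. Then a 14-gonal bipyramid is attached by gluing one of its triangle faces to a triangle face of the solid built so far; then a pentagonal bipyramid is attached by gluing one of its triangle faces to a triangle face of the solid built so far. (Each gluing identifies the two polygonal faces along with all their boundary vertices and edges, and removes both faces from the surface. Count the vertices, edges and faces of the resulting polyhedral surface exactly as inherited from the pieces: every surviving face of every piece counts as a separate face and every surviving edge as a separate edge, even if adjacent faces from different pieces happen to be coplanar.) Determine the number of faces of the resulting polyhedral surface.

42

A heptagonal pyramid: V=8, E=14, F=8.
Attach a 14-gonal bipyramid (V=16, E=42, F=28) along a 3-gon: merge 3 vertices and 3 edges, delete both glued faces → V=21, E=53, F=34.
Attach a pentagonal bipyramid (V=7, E=15, F=10) along a 3-gon: merge 3 vertices and 3 edges, delete both glued faces → V=25, E=65, F=42.
Check: V − E + F = 25 − 65 + 42 = 2.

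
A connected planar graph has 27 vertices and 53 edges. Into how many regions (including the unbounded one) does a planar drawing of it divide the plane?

28

Euler's formula for a connected plane graph: V − E + F = 2, so F = 2 − 27 + 53 = 28.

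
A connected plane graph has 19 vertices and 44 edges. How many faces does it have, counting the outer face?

Euler's formula for a connected plane graph: V − E + F = 2, so F = 2 − 19 + 44 = 27.

27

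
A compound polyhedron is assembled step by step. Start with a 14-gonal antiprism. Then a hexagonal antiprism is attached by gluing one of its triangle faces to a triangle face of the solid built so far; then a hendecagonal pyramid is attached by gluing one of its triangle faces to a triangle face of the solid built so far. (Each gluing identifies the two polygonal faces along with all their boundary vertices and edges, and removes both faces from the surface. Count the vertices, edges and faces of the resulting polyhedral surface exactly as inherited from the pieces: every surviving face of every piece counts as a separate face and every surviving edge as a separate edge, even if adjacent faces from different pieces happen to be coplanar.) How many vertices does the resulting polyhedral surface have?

46

A 14-gonal antiprism: V=28, E=56, F=30.
Attach a hexagonal antiprism (V=12, E=24, F=14) along a 3-gon: merge 3 vertices and 3 edges, delete both glued faces → V=37, E=77, F=42.
Attach a hendecagonal pyramid (V=12, E=22, F=12) along a 3-gon: merge 3 vertices and 3 edges, delete both glued faces → V=46, E=96, F=52.
Check: V − E + F = 46 − 96 + 52 = 2.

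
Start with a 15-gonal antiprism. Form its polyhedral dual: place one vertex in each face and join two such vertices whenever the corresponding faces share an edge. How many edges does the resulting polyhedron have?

The base solid has V = 30, E = 60, F = 32.
The dual swaps V and F and preserves E: V′ = F = 32, E′ = E = 60, F′ = V = 30.

60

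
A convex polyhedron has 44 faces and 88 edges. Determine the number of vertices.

46

Here V − E + F = 2.
V = 2 + E − F = 2 + 88 − 44 = 46.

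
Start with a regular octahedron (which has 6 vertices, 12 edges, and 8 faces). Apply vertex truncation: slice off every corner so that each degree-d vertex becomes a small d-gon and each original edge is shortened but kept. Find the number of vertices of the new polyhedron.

Truncation replaces each original edge-end by a new vertex, so V′ = 2E = 24.
Each original edge survives, and each old vertex of degree d contributes d new edges; summing degrees gives Σd = 2E, so E′ = E + 2E = 3E = 36.
Each original face survives and each original vertex becomes one new face: F′ = F + V = 14.

24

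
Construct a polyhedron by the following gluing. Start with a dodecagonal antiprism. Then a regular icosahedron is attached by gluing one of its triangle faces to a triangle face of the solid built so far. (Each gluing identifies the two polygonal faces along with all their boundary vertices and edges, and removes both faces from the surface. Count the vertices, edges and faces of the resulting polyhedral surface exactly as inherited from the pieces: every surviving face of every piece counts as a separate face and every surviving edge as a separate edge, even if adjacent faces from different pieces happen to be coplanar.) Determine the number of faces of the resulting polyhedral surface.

44

A dodecagonal antiprism: V=24, E=48, F=26.
Attach a regular icosahedron (V=12, E=30, F=20) along a 3-gon: merge 3 vertices and 3 edges, delete both glued faces → V=33, E=75, F=44.
Check: V − E + F = 33 − 75 + 44 = 2.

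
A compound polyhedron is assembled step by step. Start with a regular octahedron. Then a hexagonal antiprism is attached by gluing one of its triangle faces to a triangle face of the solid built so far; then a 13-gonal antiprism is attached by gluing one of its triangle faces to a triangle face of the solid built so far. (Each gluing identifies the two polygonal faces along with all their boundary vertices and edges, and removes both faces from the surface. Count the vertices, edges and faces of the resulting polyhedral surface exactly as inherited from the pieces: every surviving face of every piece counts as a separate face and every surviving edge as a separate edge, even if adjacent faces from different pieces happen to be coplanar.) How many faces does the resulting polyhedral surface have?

A regular octahedron: V=6, E=12, F=8.
Attach a hexagonal antiprism (V=12, E=24, F=14) along a 3-gon: merge 3 vertices and 3 edges, delete both glued faces → V=15, E=33, F=20.
Attach a 13-gonal antiprism (V=26, E=52, F=28) along a 3-gon: merge 3 vertices and 3 edges, delete both glued faces → V=38, E=82, F=46.
Check: V − E + F = 38 − 82 + 46 = 2.

46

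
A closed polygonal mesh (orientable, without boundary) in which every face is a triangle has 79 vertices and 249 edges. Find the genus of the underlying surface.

3

Every face is a triangle and each edge borders two faces, so 3F = 2·249, giving F = 166.
χ = V − E + F = 79 − 249 + 166 = -4.
For a closed orientable surface χ = 2 − 2g, so g = (2 − (-4))/2 = 3.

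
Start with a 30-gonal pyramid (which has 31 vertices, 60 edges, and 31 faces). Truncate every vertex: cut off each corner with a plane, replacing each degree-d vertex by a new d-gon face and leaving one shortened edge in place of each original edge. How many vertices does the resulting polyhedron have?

120

Truncation replaces each original edge-end by a new vertex, so V′ = 2E = 120.
Each original edge survives, and each old vertex of degree d contributes d new edges; summing degrees gives Σd = 2E, so E′ = E + 2E = 3E = 180.
Each original face survives and each original vertex becomes one new face: F′ = F + V = 62.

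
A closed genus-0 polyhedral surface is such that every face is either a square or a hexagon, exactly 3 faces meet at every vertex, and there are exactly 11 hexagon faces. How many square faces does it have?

Let x be the number of squares; then F = 11 + x.
Edge–face incidences: 2E = 6·11 + 4·x = 66 + 4x.
Every vertex has degree 3, so 3V = 2E.
Euler: V − E + F = 2 ⇒ (2E)/3 − E + (11 + x) = 2.
Multiply by 6: 2·(2E) − 3·(2E) + 6·(11 + x) = 12, i.e. 66 + 6x − (66 + 4x) = 12.
Collecting terms: 2x = 12, so x = 6.
Then 2E = 66 + 4·6 = 90, so E = 45, V = 2E/3 = 30, F = 11 + 6 = 17.

6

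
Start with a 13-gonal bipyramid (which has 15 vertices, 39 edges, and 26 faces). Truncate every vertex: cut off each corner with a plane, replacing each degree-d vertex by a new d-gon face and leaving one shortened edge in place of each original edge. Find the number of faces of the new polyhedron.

41

Truncation replaces each original edge-end by a new vertex, so V′ = 2E = 78.
Each original edge survives, and each old vertex of degree d contributes d new edges; summing degrees gives Σd = 2E, so E′ = E + 2E = 3E = 117.
Each original face survives and each original vertex becomes one new face: F′ = F + V = 41.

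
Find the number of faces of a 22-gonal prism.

24

A prism on an n-gon has two n-gon bases and n rectangular sides: V = 2·22 = 44, E = 3·22 = 66, F = 22 + 2 = 24.
Check: V − E + F = 44 − 66 + 24 = 2.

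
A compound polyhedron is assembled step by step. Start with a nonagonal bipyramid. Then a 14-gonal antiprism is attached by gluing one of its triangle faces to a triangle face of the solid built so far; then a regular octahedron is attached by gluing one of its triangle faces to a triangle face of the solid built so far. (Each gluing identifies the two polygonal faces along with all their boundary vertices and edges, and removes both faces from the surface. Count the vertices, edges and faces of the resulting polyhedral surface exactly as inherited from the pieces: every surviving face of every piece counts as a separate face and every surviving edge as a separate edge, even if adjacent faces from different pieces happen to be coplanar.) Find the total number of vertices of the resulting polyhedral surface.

39

A nonagonal bipyramid: V=11, E=27, F=18.
Attach a 14-gonal antiprism (V=28, E=56, F=30) along a 3-gon: merge 3 vertices and 3 edges, delete both glued faces → V=36, E=80, F=46.
Attach a regular octahedron (V=6, E=12, F=8) along a 3-gon: merge 3 vertices and 3 edges, delete both glued faces → V=39, E=89, F=52.
Check: V − E + F = 39 − 89 + 52 = 2.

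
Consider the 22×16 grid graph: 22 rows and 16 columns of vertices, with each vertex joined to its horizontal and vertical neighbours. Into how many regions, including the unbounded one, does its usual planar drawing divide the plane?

316

The grid has V = 22·16 = 352 vertices and E = 22·15 + 16·21 = 666 edges.
F = 2 − V + E = 2 − 352 + 666 = 316.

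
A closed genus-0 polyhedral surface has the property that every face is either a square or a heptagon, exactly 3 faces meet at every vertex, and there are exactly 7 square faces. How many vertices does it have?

14

Let x be the number of heptagons; then F = 7 + x.
Edge–face incidences: 2E = 4·7 + 7·x = 28 + 7x.
Every vertex has degree 3, so 3V = 2E.
Euler: V − E + F = 2 ⇒ (2E)/3 − E + (7 + x) = 2.
Multiply by 6: 2·(2E) − 3·(2E) + 6·(7 + x) = 12, i.e. 42 + 6x − (28 + 7x) = 12.
Collecting terms: −x + 14 = 12, so −x = −2, so x = 2.
Then 2E = 28 + 7·2 = 42, so E = 21, V = 2E/3 = 14, F = 7 + 2 = 9.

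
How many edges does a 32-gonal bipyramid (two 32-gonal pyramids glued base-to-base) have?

96

A bipyramid over an n-gon has 2n triangular faces and n + 2 vertices: V = 32 + 2 = 34, E = 3·32 = 96, F = 2·32 = 64.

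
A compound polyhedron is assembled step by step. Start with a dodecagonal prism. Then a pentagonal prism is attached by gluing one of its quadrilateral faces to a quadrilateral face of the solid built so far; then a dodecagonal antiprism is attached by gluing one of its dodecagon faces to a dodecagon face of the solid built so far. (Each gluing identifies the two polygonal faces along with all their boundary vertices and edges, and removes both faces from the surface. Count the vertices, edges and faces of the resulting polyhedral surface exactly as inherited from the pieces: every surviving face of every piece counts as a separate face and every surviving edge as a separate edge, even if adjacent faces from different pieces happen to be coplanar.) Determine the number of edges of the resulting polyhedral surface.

83

A dodecagonal prism: V=24, E=36, F=14.
Attach a pentagonal prism (V=10, E=15, F=7) along a 4-gon: merge 4 vertices and 4 edges, delete both glued faces → V=30, E=47, F=19.
Attach a dodecagonal antiprism (V=24, E=48, F=26) along a 12-gon: merge 12 vertices and 12 edges, delete both glued faces → V=42, E=83, F=43.
Check: V − E + F = 42 − 83 + 43 = 2.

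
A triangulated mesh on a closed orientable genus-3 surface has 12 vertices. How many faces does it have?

χ = 2 − 2·3 = -4, and every face is a triangle so 3F = 2E.
V − E + F = -4 with E = 3F/2 gives 12 − (3/2 − 1)·F = -4, so F = 32 and E = 48.

32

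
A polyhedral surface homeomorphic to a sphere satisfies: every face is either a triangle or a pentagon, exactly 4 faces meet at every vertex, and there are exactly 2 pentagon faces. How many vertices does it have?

10

Let x be the number of triangles; then F = 2 + x.
Edge–face incidences: 2E = 5·2 + 3·x = 10 + 3x.
Every vertex has degree 4, so 4V = 2E.
Euler: V − E + F = 2 ⇒ (2E)/4 − E + (2 + x) = 2.
Multiply by 8: 2·(2E) − 4·(2E) + 8·(2 + x) = 16, i.e. 16 + 8x − 2·(10 + 3x) = 16.
Collecting terms: 2x − 4 = 16, so 2x = 20, so x = 10.
Then 2E = 10 + 3·10 = 40, so E = 20, V = 2E/4 = 10, F = 2 + 10 = 12.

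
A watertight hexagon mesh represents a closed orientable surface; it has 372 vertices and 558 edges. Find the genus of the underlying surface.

1

Every face is a hexagon and each edge borders two faces, so 6F = 2·558, giving F = 186.
χ = V − E + F = 372 − 558 + 186 = 0.
For a closed orientable surface χ = 2 − 2g, so g = (2 − (0))/2 = 1.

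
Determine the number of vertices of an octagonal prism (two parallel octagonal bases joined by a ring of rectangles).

A prism on an n-gon has two n-gon bases and n rectangular sides: V = 2·8 = 16, E = 3·8 = 24, F = 8 + 2 = 10.

16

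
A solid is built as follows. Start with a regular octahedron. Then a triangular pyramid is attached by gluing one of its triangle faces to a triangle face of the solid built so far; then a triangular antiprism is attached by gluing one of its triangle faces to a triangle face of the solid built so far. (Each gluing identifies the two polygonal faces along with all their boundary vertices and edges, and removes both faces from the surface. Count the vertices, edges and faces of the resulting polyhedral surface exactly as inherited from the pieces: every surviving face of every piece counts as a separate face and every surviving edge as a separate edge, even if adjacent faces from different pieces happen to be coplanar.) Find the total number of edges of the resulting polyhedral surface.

A regular octahedron: V=6, E=12, F=8.
Attach a triangular pyramid (V=4, E=6, F=4) along a 3-gon: merge 3 vertices and 3 edges, delete both glued faces → V=7, E=15, F=10.
Attach a triangular antiprism (V=6, E=12, F=8) along a 3-gon: merge 3 vertices and 3 edges, delete both glued faces → V=10, E=24, F=16.
Check: V − E + F = 10 − 24 + 16 = 2.

24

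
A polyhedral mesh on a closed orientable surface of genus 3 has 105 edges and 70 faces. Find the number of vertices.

For a closed orientable surface of genus 3, χ = 2 − 2·3 = -4.
V = -4 + E − F = -4 + 105 − 70 = 31.

31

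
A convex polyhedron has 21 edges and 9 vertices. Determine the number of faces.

14

Here V − E + F = 2.
F = 2 − V + E = 2 − 9 + 21 = 14.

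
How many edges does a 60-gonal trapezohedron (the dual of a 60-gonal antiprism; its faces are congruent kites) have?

240

The n-trapezohedron (dual of the n-antiprism) has V = 2·60 + 2 = 122, E = 4·60 = 240, F = 2·60 = 120.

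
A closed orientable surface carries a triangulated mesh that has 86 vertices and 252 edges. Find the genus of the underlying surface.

Every face is a triangle and each edge borders two faces, so 3F = 2·252, giving F = 168.
χ = V − E + F = 86 − 252 + 168 = 2.
For a closed orientable surface χ = 2 − 2g, so g = (2 − (2))/2 = 0.

0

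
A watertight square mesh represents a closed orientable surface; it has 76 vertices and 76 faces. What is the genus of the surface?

Every face is a square, so 2E = 4·76 = 304, giving E = 152.
χ = V − E + F = 76 − 152 + 76 = 0.
For a closed orientable surface χ = 2 − 2g, so g = (2 − (0))/2 = 1.

1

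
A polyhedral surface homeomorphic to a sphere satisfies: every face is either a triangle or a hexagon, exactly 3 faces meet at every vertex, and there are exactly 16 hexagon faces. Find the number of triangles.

4

Let x be the number of triangles; then F = 16 + x.
Edge–face incidences: 2E = 6·16 + 3·x = 96 + 3x.
Every vertex has degree 3, so 3V = 2E.
Euler: V − E + F = 2 ⇒ (2E)/3 − E + (16 + x) = 2.
Multiply by 6: 2·(2E) − 3·(2E) + 6·(16 + x) = 12, i.e. 96 + 6x − (96 + 3x) = 12.
Collecting terms: 3x = 12, so x = 4.
Then 2E = 96 + 3·4 = 108, so E = 54, V = 2E/3 = 36, F = 16 + 4 = 20.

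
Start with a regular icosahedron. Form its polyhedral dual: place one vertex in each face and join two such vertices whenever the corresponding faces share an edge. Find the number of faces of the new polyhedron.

12

The base solid has V = 12, E = 30, F = 20.
The dual swaps V and F and preserves E: V′ = F = 20, E′ = E = 30, F′ = V = 12.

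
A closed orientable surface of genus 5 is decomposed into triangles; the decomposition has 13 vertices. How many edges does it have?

63

χ = 2 − 2·5 = -8, and every face is a triangle so 3F = 2E.
V − E + F = -8 with E = 3F/2 gives 13 − (3/2 − 1)·F = -8, so F = 42 and E = 63.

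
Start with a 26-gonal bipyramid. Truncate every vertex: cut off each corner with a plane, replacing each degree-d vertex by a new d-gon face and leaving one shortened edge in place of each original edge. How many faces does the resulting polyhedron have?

80

The base solid has V = 28, E = 78, F = 52.
Truncation replaces each original edge-end by a new vertex, so V′ = 2E = 156.
Each original edge survives, and each old vertex of degree d contributes d new edges; summing degrees gives Σd = 2E, so E′ = E + 2E = 3E = 234.
Each original face survives and each original vertex becomes one new face: F′ = F + V = 80.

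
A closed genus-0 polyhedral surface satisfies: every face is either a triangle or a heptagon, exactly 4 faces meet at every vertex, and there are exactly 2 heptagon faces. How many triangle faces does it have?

Let x be the number of triangles; then F = 2 + x.
Edge–face incidences: 2E = 7·2 + 3·x = 14 + 3x.
Every vertex has degree 4, so 4V = 2E.
Euler: V − E + F = 2 ⇒ (2E)/4 − E + (2 + x) = 2.
Multiply by 8: 2·(2E) − 4·(2E) + 8·(2 + x) = 16, i.e. 16 + 8x − 2·(14 + 3x) = 16.
Collecting terms: 2x − 12 = 16, so 2x = 28, so x = 14.
Then 2E = 14 + 3·14 = 56, so E = 28, V = 2E/4 = 14, F = 2 + 14 = 16.

14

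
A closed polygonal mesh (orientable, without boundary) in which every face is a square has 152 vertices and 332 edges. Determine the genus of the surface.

Every face is a square and each edge borders two faces, so 4F = 2·332, giving F = 166.
χ = V − E + F = 152 − 332 + 166 = -14.
For a closed orientable surface χ = 2 − 2g, so g = (2 − (-14))/2 = 8.

8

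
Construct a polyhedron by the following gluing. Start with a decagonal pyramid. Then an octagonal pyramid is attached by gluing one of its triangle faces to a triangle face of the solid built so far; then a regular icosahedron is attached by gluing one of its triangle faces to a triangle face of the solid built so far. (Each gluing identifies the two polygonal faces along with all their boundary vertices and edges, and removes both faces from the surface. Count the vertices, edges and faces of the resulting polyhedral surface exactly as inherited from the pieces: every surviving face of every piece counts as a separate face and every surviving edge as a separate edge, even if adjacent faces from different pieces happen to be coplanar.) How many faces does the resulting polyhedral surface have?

36

A decagonal pyramid: V=11, E=20, F=11.
Attach an octagonal pyramid (V=9, E=16, F=9) along a 3-gon: merge 3 vertices and 3 edges, delete both glued faces → V=17, E=33, F=18.
Attach a regular icosahedron (V=12, E=30, F=20) along a 3-gon: merge 3 vertices and 3 edges, delete both glued faces → V=26, E=60, F=36.
Check: V − E + F = 26 − 60 + 36 = 2.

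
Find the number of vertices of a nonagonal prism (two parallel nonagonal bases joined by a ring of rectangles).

A prism on an n-gon has two n-gon bases and n rectangular sides: V = 2·9 = 18, E = 3·9 = 27, F = 9 + 2 = 11.

18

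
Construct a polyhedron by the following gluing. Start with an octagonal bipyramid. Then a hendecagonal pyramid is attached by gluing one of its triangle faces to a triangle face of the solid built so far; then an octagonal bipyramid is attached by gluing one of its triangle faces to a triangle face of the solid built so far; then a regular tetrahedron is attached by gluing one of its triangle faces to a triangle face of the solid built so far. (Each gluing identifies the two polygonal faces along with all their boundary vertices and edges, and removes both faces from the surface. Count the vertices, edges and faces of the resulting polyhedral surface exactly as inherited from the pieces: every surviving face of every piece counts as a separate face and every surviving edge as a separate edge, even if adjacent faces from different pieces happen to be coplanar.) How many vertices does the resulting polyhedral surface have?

An octagonal bipyramid: V=10, E=24, F=16.
Attach a hendecagonal pyramid (V=12, E=22, F=12) along a 3-gon: merge 3 vertices and 3 edges, delete both glued faces → V=19, E=43, F=26.
Attach an octagonal bipyramid (V=10, E=24, F=16) along a 3-gon: merge 3 vertices and 3 edges, delete both glued faces → V=26, E=64, F=40.
Attach a regular tetrahedron (V=4, E=6, F=4) along a 3-gon: merge 3 vertices and 3 edges, delete both glued faces → V=27, E=67, F=42.
Check: V − E + F = 27 − 67 + 42 = 2.

27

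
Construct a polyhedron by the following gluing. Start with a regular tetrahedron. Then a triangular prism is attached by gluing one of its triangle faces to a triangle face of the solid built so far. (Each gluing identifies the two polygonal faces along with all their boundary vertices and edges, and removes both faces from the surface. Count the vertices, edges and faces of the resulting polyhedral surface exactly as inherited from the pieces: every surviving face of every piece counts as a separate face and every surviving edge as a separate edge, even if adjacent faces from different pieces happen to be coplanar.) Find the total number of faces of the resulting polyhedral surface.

7

A regular tetrahedron: V=4, E=6, F=4.
Attach a triangular prism (V=6, E=9, F=5) along a 3-gon: merge 3 vertices and 3 edges, delete both glued faces → V=7, E=12, F=7.
Check: V − E + F = 7 − 12 + 7 = 2.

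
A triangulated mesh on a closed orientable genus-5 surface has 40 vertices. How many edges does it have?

144

χ = 2 − 2·5 = -8, and every face is a triangle so 3F = 2E.
V − E + F = -8 with E = 3F/2 gives 40 − (3/2 − 1)·F = -8, so F = 96 and E = 144.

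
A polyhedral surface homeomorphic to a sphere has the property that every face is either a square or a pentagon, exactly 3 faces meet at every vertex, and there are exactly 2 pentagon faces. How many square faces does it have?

5

Let x be the number of squares; then F = 2 + x.
Edge–face incidences: 2E = 5·2 + 4·x = 10 + 4x.
Every vertex has degree 3, so 3V = 2E.
Euler: V − E + F = 2 ⇒ (2E)/3 − E + (2 + x) = 2.
Multiply by 6: 2·(2E) − 3·(2E) + 6·(2 + x) = 12, i.e. 12 + 6x − (10 + 4x) = 12.
Collecting terms: 2x + 2 = 12, so 2x = 10, so x = 5.
Then 2E = 10 + 4·5 = 30, so E = 15, V = 2E/3 = 10, F = 2 + 5 = 7.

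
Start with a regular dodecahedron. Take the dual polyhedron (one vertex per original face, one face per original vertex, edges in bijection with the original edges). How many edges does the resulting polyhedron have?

The base solid has V = 20, E = 30, F = 12.
The dual swaps V and F and preserves E: V′ = F = 12, E′ = E = 30, F′ = V = 20.

30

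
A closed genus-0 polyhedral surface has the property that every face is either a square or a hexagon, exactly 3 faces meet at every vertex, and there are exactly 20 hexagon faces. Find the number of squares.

6

Let x be the number of squares; then F = 20 + x.
Edge–face incidences: 2E = 6·20 + 4·x = 120 + 4x.
Every vertex has degree 3, so 3V = 2E.
Euler: V − E + F = 2 ⇒ (2E)/3 − E + (20 + x) = 2.
Multiply by 6: 2·(2E) − 3·(2E) + 6·(20 + x) = 12, i.e. 120 + 6x − (120 + 4x) = 12.
Collecting terms: 2x = 12, so x = 6.
Then 2E = 120 + 4·6 = 144, so E = 72, V = 2E/3 = 48, F = 20 + 6 = 26.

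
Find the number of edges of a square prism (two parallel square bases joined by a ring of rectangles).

A prism on an n-gon has two n-gon bases and n rectangular sides: V = 2·4 = 8, E = 3·4 = 12, F = 4 + 2 = 6.

12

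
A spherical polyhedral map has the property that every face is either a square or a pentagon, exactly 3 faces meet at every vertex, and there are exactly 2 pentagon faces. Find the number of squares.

5

Let x be the number of squares; then F = 2 + x.
Edge–face incidences: 2E = 5·2 + 4·x = 10 + 4x.
Every vertex has degree 3, so 3V = 2E.
Euler: V − E + F = 2 ⇒ (2E)/3 − E + (2 + x) = 2.
Multiply by 6: 2·(2E) − 3·(2E) + 6·(2 + x) = 12, i.e. 12 + 6x − (10 + 4x) = 12.
Collecting terms: 2x + 2 = 12, so 2x = 10, so x = 5.
Then 2E = 10 + 4·5 = 30, so E = 15, V = 2E/3 = 10, F = 2 + 5 = 7.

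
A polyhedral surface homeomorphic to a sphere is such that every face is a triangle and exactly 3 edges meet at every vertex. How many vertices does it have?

4

Each face has 3 edges and each edge borders two faces, so 2E = 3F.
Each vertex has degree 3, so 3V = 2E and hence V = 3F/3.
Euler: V − E + F = 2 ⇒ (3F/3) − (3F/2) + F = 2.
Multiply by 6: (6 − 9 + 6)F = 12, i.e. 3F = 12.
So F = 4, E = 3·4/2 = 6, V = 3·4/3 = 4.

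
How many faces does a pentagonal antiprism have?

12

An antiprism on an n-gon has two n-gon caps and 2n triangles: V = 2·5 = 10, E = 4·5 = 20, F = 2·5 + 2 = 12.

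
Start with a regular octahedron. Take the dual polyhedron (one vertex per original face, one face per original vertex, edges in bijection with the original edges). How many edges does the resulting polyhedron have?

The base solid has V = 6, E = 12, F = 8.
The dual swaps V and F and preserves E: V′ = F = 8, E′ = E = 12, F′ = V = 6.

12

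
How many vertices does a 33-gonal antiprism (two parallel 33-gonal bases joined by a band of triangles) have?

66

An antiprism on an n-gon has two n-gon caps and 2n triangles: V = 2·33 = 66, E = 4·33 = 132, F = 2·33 + 2 = 68.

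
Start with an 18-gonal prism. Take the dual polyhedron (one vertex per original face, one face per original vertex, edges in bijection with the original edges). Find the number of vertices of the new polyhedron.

20

The base solid has V = 36, E = 54, F = 20.
The dual swaps V and F and preserves E: V′ = F = 20, E′ = E = 54, F′ = V = 36.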